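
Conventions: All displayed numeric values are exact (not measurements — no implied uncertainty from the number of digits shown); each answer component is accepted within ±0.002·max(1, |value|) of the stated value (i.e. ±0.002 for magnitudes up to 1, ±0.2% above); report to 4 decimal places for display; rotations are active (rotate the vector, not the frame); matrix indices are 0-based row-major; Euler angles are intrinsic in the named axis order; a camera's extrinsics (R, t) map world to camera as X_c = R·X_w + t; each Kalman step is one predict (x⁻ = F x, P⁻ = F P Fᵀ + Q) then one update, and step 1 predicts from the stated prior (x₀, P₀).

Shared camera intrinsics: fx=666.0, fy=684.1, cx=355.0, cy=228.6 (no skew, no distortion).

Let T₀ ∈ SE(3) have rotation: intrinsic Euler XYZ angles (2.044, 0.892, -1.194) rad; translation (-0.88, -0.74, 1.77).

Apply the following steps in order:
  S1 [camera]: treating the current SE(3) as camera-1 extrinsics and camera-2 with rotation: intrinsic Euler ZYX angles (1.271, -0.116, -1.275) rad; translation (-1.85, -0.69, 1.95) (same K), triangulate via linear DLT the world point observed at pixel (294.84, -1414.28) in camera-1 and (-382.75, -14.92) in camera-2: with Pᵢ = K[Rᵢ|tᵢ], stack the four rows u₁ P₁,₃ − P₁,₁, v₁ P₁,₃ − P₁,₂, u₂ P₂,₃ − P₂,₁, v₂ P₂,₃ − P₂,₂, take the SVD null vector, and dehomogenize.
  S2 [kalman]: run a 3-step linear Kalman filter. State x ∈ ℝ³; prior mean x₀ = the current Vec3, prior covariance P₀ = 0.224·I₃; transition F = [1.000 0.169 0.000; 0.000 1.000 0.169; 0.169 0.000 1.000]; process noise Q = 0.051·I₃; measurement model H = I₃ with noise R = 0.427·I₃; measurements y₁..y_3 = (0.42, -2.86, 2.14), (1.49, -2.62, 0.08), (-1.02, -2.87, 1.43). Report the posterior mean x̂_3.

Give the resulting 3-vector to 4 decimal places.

result = (-0.6450, -1.8920, 1.2032)

after S1 (triangulate): (-0.8357, -0.9351, 1.9429)
after S2 (kf_track): (-0.6450, -1.8920, 1.2032)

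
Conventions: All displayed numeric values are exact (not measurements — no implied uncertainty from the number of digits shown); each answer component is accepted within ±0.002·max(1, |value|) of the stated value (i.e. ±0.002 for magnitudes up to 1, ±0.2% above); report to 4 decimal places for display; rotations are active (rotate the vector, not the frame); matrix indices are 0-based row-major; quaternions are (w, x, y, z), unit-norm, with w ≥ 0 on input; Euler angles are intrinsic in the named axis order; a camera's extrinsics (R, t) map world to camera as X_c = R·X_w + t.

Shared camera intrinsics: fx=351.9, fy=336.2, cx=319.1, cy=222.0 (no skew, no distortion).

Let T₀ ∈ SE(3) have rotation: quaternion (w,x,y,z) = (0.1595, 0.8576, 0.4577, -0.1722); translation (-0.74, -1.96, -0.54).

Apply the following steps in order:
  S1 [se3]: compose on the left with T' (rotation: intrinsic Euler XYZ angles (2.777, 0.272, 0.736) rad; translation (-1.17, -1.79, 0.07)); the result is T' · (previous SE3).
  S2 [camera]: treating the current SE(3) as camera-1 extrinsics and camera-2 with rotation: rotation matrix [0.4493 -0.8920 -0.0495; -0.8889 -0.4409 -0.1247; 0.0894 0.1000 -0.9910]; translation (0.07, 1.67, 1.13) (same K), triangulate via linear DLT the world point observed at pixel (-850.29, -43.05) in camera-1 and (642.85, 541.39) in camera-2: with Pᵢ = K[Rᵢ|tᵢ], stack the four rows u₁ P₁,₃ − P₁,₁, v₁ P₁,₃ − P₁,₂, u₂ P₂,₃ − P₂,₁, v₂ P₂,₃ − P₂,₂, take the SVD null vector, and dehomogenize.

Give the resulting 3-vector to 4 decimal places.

result = (0.9216, -0.7497, -0.1234)

after S1 (compose_se3): R=[-0.2182 0.9736 -0.0669; -0.6911 -0.1058 0.7150; 0.6890 0.2022 0.6959], t=(-0.5759, 0.2903, 0.0534)
after S2 (triangulate): (0.9216, -0.7497, -0.1234)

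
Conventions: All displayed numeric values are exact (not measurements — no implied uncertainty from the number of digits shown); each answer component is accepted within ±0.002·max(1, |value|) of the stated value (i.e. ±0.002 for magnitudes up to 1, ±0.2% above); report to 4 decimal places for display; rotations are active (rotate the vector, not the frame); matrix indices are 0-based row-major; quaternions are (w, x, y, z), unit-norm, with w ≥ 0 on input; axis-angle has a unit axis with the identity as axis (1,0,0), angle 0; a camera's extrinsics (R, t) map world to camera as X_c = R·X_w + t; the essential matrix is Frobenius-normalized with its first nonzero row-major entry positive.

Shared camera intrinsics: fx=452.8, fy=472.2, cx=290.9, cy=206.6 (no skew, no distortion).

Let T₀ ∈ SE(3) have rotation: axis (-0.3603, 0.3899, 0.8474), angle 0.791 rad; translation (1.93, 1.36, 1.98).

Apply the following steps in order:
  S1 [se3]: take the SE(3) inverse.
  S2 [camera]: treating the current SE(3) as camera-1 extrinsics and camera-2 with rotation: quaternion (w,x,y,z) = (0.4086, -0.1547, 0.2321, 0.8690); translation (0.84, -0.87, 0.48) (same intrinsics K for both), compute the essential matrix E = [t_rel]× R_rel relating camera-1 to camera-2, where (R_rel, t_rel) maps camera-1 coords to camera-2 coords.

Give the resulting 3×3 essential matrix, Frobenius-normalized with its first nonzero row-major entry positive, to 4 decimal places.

after S1 (invert_se3): R=[0.7417 0.5609 -0.3679; -0.6443 0.7483 -0.1581; 0.1866 0.3543 0.9163], t=(-1.4658, 0.5388, -2.6563)
after S2 (essential): [0.0795 -0.5201 0.0466; 0.6591 -0.0879 -0.1413; -0.1853 -0.4631 0.1007]

matrix = [0.0795 -0.5201 0.0466; 0.6591 -0.0879 -0.1413; -0.1853 -0.4631 0.1007]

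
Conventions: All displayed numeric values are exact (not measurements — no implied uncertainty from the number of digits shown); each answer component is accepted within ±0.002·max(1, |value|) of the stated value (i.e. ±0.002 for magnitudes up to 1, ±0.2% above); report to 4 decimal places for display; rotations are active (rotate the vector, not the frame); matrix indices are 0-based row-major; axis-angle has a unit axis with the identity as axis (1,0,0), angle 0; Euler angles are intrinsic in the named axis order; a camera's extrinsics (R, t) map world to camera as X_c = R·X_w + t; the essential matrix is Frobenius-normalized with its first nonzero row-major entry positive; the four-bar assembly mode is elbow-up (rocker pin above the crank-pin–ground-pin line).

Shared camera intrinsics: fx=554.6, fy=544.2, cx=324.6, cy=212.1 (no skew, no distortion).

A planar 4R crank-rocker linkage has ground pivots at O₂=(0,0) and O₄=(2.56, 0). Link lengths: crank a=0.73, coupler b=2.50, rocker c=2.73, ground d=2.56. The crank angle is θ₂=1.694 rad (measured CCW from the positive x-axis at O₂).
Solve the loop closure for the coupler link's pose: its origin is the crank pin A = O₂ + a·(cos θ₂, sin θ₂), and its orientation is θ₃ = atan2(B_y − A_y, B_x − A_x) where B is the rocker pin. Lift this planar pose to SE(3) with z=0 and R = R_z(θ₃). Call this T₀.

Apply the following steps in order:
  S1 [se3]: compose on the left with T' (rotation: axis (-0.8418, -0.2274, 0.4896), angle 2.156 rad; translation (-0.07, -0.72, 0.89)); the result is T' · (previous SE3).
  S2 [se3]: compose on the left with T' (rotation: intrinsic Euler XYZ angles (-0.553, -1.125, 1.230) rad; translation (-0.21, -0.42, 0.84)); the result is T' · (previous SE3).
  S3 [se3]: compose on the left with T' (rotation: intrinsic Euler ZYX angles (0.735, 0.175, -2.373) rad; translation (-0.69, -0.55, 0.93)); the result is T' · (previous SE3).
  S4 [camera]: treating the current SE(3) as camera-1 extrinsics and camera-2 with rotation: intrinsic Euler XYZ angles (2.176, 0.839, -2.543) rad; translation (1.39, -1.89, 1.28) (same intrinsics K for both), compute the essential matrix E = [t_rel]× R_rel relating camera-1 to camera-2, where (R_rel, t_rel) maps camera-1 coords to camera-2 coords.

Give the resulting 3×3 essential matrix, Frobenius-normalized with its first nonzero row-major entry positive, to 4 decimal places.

matrix = [0.4050 0.4606 0.3414; -0.1468 -0.0151 0.0222; -0.5465 0.2346 0.3622]

source (fourbar_fk): coupler pose = R=[0.6794 -0.7338 0.0000; 0.7338 0.6794 0.0000; 0.0000 0.0000 1.0000], t=(-0.0897, 0.7245, 0.0000)
after S1 (compose_se3): R=[0.2906 -0.4772 -0.8293; 0.1327 -0.8383 0.5289; -0.9476 -0.2638 -0.1803], t=(-0.1995, -1.1253, 0.2968)
after S2 (compose_se3): R=[0.8429 0.5099 -0.1718; 0.0430 -0.3821 -0.9231; -0.5363 0.7708 -0.3440], t=(-0.0493, -0.3618, 2.0083)
after S3 (compose_se3): R=[0.9324 -0.2083 -0.2953; 0.2987 0.9042 0.3053; 0.2035 -0.3729 0.9053], t=(-1.9906, 0.5069, -0.2355)
after S4 (essential): [0.4050 0.4606 0.3414; -0.1468 -0.0151 0.0222; -0.5465 0.2346 0.3622]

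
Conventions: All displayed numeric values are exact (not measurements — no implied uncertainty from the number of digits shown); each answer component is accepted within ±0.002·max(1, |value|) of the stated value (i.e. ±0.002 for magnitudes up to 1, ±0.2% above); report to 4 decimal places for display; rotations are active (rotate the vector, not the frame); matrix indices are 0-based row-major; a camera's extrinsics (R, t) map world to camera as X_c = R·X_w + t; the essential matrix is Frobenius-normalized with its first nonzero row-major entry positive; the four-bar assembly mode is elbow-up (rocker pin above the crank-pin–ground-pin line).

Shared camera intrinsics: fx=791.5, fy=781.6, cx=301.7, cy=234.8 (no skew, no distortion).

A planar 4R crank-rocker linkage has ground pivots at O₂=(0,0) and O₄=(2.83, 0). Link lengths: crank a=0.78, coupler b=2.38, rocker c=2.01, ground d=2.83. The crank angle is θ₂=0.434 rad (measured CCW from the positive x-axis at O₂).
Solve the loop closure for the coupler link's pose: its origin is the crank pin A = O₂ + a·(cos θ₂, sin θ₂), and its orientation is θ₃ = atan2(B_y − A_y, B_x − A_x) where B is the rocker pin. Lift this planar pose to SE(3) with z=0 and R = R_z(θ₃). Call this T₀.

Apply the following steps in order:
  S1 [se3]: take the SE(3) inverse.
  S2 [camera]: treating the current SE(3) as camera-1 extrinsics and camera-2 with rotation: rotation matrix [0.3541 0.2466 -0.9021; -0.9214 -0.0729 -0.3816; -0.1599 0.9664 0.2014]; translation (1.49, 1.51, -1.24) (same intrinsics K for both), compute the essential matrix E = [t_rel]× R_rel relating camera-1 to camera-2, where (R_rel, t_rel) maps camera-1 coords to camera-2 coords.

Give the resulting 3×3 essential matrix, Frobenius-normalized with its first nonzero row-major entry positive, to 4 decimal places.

matrix = [0.0890 -0.4011 0.0713; 0.4532 0.4411 -0.1780; 0.5212 -0.3501 -0.0179]

source (fourbar_fk): coupler pose = R=[0.7239 -0.6899 0.0000; 0.6899 0.7239 0.0000; 0.0000 0.0000 1.0000], t=(0.7077, 0.3280, 0.0000)
after S1 (invert_se3): R=[0.7239 0.6899 0.0000; -0.6899 0.7239 0.0000; 0.0000 0.0000 1.0000], t=(-0.7386, 0.2508, 0.0000)
after S2 (essential): [0.0890 -0.4011 0.0713; 0.4532 0.4411 -0.1780; 0.5212 -0.3501 -0.0179]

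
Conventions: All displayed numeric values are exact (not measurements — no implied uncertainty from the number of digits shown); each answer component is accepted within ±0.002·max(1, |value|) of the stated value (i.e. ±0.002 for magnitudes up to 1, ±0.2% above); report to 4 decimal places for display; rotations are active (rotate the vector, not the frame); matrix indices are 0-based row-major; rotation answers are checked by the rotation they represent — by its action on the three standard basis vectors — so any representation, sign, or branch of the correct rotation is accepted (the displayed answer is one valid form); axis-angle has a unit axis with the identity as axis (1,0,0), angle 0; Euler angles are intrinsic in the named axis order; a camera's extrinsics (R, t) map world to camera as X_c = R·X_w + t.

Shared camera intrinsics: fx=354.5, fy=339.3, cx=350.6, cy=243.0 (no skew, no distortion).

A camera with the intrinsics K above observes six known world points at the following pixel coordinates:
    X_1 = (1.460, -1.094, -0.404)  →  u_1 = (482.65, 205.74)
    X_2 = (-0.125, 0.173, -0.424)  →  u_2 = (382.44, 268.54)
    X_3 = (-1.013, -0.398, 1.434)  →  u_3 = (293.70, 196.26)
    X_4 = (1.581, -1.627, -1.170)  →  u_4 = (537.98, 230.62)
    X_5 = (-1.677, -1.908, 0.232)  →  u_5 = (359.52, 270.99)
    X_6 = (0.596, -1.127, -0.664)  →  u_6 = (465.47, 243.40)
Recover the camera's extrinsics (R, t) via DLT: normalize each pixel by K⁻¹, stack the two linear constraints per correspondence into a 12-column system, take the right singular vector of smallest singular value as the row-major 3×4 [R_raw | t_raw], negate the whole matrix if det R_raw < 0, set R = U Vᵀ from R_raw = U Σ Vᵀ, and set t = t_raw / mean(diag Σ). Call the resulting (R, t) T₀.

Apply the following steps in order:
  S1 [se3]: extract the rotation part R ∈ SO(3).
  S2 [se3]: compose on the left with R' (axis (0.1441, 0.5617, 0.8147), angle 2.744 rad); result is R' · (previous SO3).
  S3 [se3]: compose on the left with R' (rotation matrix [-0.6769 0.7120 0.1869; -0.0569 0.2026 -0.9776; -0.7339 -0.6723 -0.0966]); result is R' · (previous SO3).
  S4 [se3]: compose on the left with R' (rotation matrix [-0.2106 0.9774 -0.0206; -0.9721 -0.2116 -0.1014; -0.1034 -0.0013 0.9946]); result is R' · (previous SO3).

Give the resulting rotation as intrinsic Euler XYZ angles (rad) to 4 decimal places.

rotation (euler_xyz) = (-2.0339, 1.0260, 0.8705)

source (pnp_recover): camera pose = R=[0.6857 -0.4620 -0.5625; -0.5278 0.2166 -0.8213; 0.5013 0.8600 -0.0954], t=(0.4899, 0.0201, 6.1389)
after S1 (rot_of_se3): [0.6857 -0.4620 -0.5625; -0.5278 0.2166 -0.8213; 0.5013 0.8600 -0.0954]
after S2 (compose_so3): [-0.2983 0.7540 0.5852; 0.9024 0.4225 -0.0843; -0.3108 0.5030 -0.8065]
after S3 (compose_so3): [0.7864 -0.1155 -0.6069; 0.5036 -0.4490 0.7381; -0.3578 -0.8860 -0.2949]
after S4 (compose_so3): [0.3340 -0.3963 0.8552; -0.8347 0.2971 0.4636; -0.4378 -0.8687 -0.2315]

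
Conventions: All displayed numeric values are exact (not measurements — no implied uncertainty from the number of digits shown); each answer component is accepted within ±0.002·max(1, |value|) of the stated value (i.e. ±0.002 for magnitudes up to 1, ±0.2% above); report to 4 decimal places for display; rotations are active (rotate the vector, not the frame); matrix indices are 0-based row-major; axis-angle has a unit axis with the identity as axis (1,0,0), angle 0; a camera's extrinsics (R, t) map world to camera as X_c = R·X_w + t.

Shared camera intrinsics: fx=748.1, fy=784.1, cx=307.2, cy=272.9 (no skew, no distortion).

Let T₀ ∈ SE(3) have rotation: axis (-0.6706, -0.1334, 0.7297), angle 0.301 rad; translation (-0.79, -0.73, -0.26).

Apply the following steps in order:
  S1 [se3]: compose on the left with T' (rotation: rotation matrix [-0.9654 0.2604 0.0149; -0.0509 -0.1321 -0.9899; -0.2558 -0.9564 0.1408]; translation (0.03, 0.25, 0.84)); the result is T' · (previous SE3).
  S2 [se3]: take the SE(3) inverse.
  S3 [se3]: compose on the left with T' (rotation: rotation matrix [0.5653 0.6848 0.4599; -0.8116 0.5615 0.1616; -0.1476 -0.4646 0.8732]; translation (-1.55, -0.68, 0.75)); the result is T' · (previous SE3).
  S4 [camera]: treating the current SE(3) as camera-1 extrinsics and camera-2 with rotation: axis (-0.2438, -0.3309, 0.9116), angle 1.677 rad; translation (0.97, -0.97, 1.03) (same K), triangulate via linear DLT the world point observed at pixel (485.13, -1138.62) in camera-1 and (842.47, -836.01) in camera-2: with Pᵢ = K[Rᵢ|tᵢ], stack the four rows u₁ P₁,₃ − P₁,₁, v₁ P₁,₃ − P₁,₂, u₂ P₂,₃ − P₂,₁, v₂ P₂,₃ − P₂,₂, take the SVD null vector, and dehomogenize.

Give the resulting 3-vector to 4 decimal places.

after S1 (compose_se3): R=[-0.8839 0.4508 0.1246; -0.0961 0.0857 -0.9917; -0.4578 -0.8885 -0.0324], t=(0.5987, 0.6440, 1.7037)
after S2 (invert_se3): R=[-0.8839 -0.0961 -0.4578; 0.4508 0.0857 -0.8885; 0.1246 -0.9917 -0.0324], t=(1.3710, 1.1886, 0.6192)
after S3 (compose_se3): R=[-0.1336 -0.4517 -0.8821; 0.9906 -0.0341 -0.1326; 0.0298 -0.8915 0.4520], t=(0.3237, -1.0252, 0.5362)
after S4 (triangulate): (-1.5985, -0.7979, 0.6188)

result = (-1.5985, -0.7979, 0.6188)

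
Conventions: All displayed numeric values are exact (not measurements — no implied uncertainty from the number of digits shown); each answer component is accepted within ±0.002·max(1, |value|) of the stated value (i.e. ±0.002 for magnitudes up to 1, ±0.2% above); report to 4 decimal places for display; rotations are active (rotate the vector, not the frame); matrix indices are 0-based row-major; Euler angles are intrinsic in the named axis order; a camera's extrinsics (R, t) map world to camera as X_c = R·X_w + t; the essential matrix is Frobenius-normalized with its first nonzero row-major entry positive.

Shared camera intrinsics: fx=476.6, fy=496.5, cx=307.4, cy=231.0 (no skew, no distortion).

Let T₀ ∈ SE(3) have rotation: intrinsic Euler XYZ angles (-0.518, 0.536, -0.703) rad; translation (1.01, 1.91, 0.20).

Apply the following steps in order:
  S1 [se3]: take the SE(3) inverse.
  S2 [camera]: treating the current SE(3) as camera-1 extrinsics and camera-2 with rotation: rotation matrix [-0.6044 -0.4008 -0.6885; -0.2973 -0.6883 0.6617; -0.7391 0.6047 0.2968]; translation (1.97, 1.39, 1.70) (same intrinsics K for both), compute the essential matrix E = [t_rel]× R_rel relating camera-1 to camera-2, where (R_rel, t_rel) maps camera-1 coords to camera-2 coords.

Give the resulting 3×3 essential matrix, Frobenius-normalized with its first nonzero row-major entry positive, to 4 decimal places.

matrix = [0.1879 -0.6649 0.0372; -0.0815 0.0097 0.7017; -0.0430 0.1404 0.0221]

after S1 (invert_se3): R=[0.6559 -0.7546 -0.0184; 0.5558 0.4993 -0.6646; 0.5107 0.4257 0.7470], t=(0.7825, -1.3822, -1.4783)
after S2 (essential): [0.1879 -0.6649 0.0372; -0.0815 0.0097 0.7017; -0.0430 0.1404 0.0221]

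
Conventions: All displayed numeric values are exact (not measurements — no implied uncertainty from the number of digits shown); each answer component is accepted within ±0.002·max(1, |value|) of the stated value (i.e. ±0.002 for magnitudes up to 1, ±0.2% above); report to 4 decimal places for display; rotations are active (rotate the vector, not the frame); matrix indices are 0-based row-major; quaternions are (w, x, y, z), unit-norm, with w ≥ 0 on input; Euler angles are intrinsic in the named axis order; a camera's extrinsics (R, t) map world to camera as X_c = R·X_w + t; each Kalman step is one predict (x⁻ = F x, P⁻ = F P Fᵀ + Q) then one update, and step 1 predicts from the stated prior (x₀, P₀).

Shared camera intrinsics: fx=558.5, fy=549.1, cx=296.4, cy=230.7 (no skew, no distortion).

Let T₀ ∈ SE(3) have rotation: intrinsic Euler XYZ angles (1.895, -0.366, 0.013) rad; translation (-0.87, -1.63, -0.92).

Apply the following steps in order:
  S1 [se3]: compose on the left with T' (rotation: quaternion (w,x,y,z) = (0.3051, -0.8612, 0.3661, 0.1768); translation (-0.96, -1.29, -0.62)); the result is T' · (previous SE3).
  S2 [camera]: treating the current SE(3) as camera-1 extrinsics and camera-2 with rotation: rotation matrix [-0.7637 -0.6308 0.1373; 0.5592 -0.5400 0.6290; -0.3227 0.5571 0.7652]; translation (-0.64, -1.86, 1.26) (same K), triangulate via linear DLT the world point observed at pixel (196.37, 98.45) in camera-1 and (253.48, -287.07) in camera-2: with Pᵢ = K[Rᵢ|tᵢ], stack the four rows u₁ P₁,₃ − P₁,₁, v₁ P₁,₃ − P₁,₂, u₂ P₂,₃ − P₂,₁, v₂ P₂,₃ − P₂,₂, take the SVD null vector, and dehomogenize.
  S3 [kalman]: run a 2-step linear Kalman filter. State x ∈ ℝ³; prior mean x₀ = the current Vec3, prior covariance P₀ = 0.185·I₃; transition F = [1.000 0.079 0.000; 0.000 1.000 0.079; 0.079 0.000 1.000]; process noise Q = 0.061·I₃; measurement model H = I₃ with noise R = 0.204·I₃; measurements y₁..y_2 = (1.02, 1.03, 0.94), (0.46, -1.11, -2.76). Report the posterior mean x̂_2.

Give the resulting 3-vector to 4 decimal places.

result = (0.3799, -0.2904, -0.8472)

after S1 (compose_se3): R=[0.8868 0.1468 0.4381; -0.3672 0.7995 0.4753; -0.2805 -0.5824 0.7629], t=(-0.2641, -0.5482, 1.1760)
after S2 (triangulate): (-0.2963, -0.3431, 0.5497)
after S3 (kf_track): (0.3799, -0.2904, -0.8472)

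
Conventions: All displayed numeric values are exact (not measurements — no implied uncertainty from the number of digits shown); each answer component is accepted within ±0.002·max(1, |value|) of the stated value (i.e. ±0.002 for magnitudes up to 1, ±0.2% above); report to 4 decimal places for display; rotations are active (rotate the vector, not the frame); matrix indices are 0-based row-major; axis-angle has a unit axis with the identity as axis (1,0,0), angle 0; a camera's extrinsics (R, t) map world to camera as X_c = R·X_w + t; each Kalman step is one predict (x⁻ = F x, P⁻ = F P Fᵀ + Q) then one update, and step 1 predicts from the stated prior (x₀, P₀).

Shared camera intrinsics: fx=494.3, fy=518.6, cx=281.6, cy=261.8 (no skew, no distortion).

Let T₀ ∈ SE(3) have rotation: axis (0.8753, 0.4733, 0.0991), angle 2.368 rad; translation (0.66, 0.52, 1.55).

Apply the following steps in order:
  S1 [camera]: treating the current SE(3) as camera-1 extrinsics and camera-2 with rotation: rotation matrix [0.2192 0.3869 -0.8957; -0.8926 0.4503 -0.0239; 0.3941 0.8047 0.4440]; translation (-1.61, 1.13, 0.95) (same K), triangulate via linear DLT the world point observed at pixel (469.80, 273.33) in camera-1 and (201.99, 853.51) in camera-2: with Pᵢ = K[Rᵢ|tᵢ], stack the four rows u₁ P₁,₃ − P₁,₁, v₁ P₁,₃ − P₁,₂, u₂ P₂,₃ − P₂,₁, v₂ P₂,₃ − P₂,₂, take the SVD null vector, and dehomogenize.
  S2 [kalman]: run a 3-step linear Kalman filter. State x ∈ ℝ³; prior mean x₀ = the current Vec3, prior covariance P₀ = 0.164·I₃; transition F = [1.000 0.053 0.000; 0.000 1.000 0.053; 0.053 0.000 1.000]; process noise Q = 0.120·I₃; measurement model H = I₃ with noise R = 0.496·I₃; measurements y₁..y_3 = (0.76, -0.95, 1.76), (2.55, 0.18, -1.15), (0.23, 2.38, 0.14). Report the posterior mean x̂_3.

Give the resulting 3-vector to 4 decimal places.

result = (0.7860, 1.2561, -0.0977)

after S1 (triangulate): (-0.3048, 1.8099, -0.7381)
after S2 (kf_track): (0.7860, 1.2561, -0.0977)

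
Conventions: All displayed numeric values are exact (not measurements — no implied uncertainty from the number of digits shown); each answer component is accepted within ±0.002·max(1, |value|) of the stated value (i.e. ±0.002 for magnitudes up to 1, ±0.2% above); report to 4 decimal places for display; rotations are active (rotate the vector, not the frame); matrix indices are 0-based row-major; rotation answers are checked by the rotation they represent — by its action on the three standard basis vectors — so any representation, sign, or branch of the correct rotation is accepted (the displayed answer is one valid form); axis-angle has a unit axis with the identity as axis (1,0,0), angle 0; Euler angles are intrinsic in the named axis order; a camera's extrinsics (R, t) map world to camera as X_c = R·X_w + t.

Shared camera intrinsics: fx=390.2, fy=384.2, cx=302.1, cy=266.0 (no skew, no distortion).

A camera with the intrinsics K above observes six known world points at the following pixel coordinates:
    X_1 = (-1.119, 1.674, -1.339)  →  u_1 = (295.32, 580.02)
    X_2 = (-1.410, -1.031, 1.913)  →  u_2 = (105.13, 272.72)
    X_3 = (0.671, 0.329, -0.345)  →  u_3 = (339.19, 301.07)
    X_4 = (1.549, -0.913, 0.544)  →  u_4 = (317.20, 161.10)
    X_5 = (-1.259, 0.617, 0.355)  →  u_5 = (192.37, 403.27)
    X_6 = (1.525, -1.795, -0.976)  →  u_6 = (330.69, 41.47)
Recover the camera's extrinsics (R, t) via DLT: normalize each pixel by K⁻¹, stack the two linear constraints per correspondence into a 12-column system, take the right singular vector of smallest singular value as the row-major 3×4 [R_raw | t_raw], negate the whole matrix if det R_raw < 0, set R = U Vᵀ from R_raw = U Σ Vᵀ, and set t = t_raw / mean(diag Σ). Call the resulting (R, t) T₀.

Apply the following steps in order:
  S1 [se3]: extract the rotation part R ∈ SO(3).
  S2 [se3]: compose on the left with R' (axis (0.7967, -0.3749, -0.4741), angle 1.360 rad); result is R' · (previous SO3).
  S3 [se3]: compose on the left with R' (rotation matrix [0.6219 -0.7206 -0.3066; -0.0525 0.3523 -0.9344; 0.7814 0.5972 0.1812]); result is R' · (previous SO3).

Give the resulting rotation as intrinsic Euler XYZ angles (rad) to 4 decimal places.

rotation (euler_xyz) = (2.8417, -0.3161, -0.1469)

source (pnp_recover): camera pose = R=[0.8027 0.4990 -0.3265; -0.5669 0.8085 -0.1580; 0.1851 0.3119 0.9319], t=(-0.4300, 0.4300, 4.1496)
after S1 (rot_of_se3): [0.8027 0.4990 -0.3265; -0.5669 0.8085 -0.1580; 0.1851 0.3119 0.9319]
after S2 (compose_so3): [0.3188 0.3312 -0.8881; -0.8615 -0.2894 -0.4172; -0.3952 0.8981 0.1931]
after S3 (compose_so3): [0.9402 0.1391 -0.3108; 0.0490 -0.9585 -0.2807; -0.3370 0.2487 -0.9081]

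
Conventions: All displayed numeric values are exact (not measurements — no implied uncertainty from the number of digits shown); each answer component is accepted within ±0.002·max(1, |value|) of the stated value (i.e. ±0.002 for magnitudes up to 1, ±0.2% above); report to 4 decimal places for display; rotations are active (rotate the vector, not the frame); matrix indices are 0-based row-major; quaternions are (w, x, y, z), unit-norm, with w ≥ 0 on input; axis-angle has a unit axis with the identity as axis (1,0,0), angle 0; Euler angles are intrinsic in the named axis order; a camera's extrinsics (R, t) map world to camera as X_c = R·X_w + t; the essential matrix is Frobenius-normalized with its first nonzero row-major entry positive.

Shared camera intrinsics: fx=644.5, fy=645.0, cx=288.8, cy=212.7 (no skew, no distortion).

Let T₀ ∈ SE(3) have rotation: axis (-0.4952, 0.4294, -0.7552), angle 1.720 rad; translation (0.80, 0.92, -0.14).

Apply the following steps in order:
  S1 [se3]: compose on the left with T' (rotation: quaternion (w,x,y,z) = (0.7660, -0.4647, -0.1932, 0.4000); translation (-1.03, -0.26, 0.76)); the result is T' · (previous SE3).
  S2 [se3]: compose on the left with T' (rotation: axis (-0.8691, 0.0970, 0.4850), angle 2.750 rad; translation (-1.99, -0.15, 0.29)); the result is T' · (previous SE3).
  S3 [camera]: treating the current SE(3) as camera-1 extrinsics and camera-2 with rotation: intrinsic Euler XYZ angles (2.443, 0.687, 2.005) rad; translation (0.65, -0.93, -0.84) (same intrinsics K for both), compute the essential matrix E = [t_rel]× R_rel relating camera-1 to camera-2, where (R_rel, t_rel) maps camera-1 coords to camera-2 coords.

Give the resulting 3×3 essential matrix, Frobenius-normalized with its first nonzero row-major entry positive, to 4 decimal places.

after S1 (compose_se3): R=[0.5066 0.8526 0.1281; -0.1377 -0.0666 0.9882; 0.8511 -0.5183 0.0837], t=(-0.8508, 0.5241, -0.1668)
after S2 (compose_se3): R=[-0.3429 0.8756 -0.3402; 0.4958 -0.1390 -0.8573; -0.7979 -0.4626 -0.3865], t=(-2.4932, -0.7149, 0.9639)
after S3 (essential): [0.3079 -0.1482 0.3871; 0.0790 0.6757 -0.0396; -0.3405 -0.1162 -0.3735]

matrix = [0.3079 -0.1482 0.3871; 0.0790 0.6757 -0.0396; -0.3405 -0.1162 -0.3735]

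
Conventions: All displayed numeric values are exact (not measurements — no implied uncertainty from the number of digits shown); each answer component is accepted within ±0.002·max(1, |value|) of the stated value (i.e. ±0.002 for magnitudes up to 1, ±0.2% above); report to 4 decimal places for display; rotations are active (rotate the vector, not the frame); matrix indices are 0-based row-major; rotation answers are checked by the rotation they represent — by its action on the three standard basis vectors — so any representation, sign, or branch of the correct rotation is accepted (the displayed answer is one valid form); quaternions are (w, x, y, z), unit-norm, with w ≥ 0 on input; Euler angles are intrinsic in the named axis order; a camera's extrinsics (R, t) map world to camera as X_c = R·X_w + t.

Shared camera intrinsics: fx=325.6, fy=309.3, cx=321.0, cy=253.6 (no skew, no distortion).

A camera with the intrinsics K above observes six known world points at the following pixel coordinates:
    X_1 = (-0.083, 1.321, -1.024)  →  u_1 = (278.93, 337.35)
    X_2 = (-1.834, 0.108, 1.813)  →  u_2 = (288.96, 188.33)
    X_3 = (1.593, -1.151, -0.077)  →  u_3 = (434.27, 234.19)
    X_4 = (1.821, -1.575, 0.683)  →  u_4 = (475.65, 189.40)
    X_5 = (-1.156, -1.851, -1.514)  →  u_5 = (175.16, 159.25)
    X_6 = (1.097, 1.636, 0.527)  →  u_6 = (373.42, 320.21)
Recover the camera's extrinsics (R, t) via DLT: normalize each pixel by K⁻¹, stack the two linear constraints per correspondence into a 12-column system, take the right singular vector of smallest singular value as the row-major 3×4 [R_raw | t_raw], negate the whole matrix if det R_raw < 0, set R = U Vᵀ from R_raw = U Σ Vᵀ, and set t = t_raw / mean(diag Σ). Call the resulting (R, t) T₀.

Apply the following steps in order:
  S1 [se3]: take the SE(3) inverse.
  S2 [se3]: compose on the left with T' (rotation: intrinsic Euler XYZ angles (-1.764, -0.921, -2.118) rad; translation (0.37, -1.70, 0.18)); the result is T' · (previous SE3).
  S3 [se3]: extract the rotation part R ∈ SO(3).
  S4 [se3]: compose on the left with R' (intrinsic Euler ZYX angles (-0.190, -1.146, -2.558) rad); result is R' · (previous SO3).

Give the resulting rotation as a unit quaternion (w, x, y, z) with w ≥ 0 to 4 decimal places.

source (pnp_recover): camera pose = R=[0.8654 -0.0922 0.4925; 0.3759 0.7693 -0.5166; -0.3312 0.6322 0.7004], t=(-0.0198, -0.0098, 5.4108)
after S1 (invert_se3): R=[0.8654 0.3759 -0.3312; -0.0922 0.7693 0.6322; 0.4925 -0.5166 0.7004], t=(1.8131, -3.4150, -3.7852)
after S2 (compose_se3): R=[-0.7122 0.6905 -0.1268; 0.0118 0.1923 0.9813; 0.7019 0.6973 -0.1450], t=(1.0486, -7.0073, 0.9855)
after S3 (rot_of_se3): [-0.7122 0.6905 -0.1268; 0.0118 0.1923 0.9813; 0.7019 0.6973 -0.1450]
after S4 (compose_so3): [0.3129 0.9372 0.1544; 0.3237 0.0477 -0.9450; -0.8929 0.3456 -0.2885]

rotation (quat) = (0.5177, 0.6232, 0.5058, -0.2962)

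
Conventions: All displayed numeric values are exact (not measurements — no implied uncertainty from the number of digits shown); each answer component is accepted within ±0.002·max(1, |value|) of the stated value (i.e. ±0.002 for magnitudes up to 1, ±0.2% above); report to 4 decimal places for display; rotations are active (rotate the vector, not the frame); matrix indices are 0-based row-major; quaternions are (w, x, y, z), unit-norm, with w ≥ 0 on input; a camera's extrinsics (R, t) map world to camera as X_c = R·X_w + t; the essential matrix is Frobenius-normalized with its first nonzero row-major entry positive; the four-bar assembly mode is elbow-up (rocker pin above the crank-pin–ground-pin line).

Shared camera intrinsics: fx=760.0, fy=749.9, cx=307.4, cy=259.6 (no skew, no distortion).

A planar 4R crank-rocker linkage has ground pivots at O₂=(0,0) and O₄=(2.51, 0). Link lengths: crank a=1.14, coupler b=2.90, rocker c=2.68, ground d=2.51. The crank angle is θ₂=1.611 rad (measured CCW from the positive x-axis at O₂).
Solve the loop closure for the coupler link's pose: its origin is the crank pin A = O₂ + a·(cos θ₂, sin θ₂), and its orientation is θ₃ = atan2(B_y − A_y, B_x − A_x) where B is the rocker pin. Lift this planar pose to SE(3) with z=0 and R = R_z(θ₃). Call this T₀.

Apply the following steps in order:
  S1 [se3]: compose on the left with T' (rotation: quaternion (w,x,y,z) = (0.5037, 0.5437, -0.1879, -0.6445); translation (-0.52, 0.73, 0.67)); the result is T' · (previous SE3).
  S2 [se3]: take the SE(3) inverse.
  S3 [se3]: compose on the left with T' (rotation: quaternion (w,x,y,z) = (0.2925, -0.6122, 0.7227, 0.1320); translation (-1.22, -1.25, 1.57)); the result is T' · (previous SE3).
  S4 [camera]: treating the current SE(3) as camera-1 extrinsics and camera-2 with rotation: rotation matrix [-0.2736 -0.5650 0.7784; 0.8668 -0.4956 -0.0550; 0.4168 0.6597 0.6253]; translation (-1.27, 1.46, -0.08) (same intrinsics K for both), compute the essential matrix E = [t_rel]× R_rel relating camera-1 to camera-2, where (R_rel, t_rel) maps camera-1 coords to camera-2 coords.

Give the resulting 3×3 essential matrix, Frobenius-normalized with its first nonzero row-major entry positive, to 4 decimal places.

matrix = [0.2387 -0.2058 -0.1474; 0.5362 -0.2441 -0.1983; -0.3903 -0.5135 -0.2765]

source (fourbar_fk): coupler pose = R=[0.8475 -0.5307 0.0000; 0.5307 0.8475 0.0000; 0.0000 0.0000 1.0000], t=(-0.0458, 1.1391, 0.0000)
after S1 (compose_se3): R=[0.3197 0.3248 -0.8901; -0.9474 0.0954 -0.3055; -0.0143 0.9410 0.3382], t=(-0.0177, 0.2885, 1.5932)
after S2 (invert_se3): R=[0.3197 -0.9474 -0.0143; 0.3248 0.0954 0.9410; -0.8901 -0.3055 0.3382], t=(0.3017, -1.5209, -0.4664)
after S3 (compose_se3): R=[-0.5702 -0.0964 -0.8158; -0.6768 0.6180 0.4001; 0.4656 0.7803 -0.4176], t=(0.0975, -2.0776, 2.0185)
after S4 (essential): [0.2387 -0.2058 -0.1474; 0.5362 -0.2441 -0.1983; -0.3903 -0.5135 -0.2765]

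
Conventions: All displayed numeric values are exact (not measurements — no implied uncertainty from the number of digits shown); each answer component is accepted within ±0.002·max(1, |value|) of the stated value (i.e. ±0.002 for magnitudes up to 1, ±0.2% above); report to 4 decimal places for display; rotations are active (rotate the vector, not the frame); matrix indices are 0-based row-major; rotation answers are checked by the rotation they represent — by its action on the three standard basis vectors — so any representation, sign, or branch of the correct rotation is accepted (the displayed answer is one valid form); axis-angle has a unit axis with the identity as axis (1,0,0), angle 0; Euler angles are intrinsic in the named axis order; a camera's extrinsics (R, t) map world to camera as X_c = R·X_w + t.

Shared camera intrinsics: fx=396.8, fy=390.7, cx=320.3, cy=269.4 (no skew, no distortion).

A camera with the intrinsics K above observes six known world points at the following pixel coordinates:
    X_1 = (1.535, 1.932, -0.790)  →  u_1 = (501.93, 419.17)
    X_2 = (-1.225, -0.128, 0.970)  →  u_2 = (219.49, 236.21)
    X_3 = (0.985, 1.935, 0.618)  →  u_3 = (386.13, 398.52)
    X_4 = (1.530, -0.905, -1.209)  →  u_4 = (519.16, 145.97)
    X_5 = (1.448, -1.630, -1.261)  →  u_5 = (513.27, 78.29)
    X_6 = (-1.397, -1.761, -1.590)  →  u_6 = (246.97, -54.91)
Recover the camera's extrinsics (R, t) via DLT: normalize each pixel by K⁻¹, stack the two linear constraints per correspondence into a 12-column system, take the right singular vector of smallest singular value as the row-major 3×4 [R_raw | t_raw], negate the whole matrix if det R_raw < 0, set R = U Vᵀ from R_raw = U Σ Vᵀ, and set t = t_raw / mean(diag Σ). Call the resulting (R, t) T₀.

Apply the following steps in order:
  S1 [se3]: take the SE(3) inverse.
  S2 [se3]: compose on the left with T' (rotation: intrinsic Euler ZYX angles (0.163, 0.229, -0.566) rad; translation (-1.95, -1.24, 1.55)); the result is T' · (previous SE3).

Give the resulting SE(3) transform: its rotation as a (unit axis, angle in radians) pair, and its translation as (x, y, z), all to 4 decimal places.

rotation (axis_angle) = ((-0.6747, 0.7331, 0.0852), 0.7012), translation = (-4.2798, -2.9776, -2.0117)

source (pnp_recover): camera pose = R=[0.9382 -0.0201 -0.3456; 0.0713 0.9882 0.1359; 0.3388 -0.1521 0.9285], t=(0.1900, -0.3500, 4.5798)
after S1 (invert_se3): R=[0.9382 0.0713 0.3388; -0.0201 0.9882 -0.1521; -0.3456 0.1359 0.9285], t=(-1.7050, 1.0463, -4.1390)
after S2 (compose_se3): R=[0.8715 -0.1717 0.4594; -0.0617 0.8909 0.4500; -0.4866 -0.4206 0.7658], t=(-4.2798, -2.9776, -2.0117)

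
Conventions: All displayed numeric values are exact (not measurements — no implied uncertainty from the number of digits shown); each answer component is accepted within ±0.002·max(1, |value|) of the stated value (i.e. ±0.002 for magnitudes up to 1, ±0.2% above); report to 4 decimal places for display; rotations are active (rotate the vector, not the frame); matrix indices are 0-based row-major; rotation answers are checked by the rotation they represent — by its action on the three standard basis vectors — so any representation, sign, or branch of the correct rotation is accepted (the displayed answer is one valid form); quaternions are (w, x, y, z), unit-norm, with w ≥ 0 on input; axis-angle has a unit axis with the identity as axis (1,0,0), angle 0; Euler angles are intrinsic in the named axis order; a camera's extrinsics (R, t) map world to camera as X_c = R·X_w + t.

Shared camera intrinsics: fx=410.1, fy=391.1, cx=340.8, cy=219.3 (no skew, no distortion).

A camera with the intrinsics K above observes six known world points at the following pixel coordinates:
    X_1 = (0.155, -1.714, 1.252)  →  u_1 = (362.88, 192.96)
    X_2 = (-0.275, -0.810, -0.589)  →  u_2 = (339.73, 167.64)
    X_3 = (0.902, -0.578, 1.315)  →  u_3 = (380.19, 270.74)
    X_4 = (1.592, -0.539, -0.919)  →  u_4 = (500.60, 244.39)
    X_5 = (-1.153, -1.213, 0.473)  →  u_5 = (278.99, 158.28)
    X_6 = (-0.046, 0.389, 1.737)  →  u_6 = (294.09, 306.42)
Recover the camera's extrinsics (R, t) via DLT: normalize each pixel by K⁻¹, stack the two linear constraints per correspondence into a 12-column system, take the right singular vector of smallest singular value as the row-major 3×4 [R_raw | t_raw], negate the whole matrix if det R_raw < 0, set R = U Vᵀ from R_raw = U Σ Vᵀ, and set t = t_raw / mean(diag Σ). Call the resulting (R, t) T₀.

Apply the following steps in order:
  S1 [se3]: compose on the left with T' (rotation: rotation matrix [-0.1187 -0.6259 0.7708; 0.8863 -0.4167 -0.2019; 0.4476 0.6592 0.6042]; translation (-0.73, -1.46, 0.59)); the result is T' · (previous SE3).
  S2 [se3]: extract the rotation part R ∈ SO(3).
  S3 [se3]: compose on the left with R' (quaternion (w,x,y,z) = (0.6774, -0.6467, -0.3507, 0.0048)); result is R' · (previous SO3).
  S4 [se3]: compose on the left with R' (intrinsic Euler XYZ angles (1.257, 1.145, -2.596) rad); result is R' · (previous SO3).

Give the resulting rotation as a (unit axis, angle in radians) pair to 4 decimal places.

source (pnp_recover): camera pose = R=[0.9069 -0.3741 -0.1940; 0.4212 0.8186 0.3903; 0.0128 -0.4357 0.9000], t=(-0.1800, 0.4001, 4.7902)
after S1 (compose_se3): R=[-0.3614 -0.8038 0.4724; 0.6256 -0.5848 -0.5163; 0.6913 0.1089 0.7143], t=(2.7333, -2.7534, 3.6675)
after S2 (rot_of_se3): [-0.3614 -0.8038 0.4724; 0.6256 -0.5848 -0.5163; 0.6913 0.1089 0.7143]
after S3 (compose_so3): [-0.3256 -0.9200 -0.2184; 0.5394 -0.3704 0.7562; -0.7766 0.1284 0.6168]
after S4 (compose_so3): [-0.4767 0.3624 0.8009; 0.6985 0.7094 0.0948; -0.5338 0.6046 -0.5912]

rotation (axis_angle) = ((0.3473, 0.9094, 0.2290), 2.3176)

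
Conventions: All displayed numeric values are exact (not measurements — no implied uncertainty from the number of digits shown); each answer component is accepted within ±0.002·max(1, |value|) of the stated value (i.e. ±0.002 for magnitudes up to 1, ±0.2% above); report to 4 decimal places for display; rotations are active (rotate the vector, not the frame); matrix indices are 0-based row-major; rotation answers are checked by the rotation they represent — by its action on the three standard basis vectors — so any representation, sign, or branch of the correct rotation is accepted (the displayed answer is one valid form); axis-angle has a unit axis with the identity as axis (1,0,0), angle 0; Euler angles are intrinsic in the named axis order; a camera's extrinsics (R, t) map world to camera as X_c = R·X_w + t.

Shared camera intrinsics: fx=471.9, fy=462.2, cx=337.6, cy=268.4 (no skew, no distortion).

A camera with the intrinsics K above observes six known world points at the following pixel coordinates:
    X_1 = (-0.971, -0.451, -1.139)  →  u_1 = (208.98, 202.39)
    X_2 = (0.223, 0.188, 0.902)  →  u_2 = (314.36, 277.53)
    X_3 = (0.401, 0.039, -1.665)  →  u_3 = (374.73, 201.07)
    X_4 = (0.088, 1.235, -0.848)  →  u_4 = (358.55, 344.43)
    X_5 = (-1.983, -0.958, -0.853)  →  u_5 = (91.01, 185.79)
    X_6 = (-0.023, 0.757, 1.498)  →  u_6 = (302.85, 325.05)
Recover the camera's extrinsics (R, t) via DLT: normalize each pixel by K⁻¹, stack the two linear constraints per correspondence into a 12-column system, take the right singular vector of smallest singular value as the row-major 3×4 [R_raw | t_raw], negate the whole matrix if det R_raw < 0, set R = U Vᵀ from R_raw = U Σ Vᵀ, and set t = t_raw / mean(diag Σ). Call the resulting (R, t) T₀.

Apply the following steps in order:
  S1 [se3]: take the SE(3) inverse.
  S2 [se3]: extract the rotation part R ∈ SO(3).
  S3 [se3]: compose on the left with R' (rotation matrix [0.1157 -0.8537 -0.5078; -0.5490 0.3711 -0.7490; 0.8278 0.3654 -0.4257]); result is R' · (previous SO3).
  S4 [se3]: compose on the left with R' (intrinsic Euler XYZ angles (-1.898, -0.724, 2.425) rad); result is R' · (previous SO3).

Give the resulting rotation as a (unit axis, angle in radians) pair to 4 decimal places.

rotation (axis_angle) = ((0.3578, 0.8862, 0.2943), 2.3721)

source (pnp_recover): camera pose = R=[0.9362 0.2848 -0.2060; -0.2402 0.9463 0.2165; 0.2566 -0.1532 0.9543], t=(-0.4000, -0.1900, 5.6802)
after S1 (invert_se3): R=[0.9362 -0.2402 0.2566; 0.2848 0.9463 -0.1532; -0.2060 0.2165 0.9543], t=(-1.1287, 1.1642, -5.4618)
after S2 (rot_of_se3): [0.9362 -0.2402 0.2566; 0.2848 0.9463 -0.1532; -0.2060 0.2165 0.9543]
after S3 (compose_so3): [-0.0302 -0.9456 -0.3241; -0.2540 0.3208 -0.9125; 0.9667 0.0547 -0.2498]
after S4 (compose_so3): [-0.4983 0.3400 0.7975; 0.7496 0.6312 0.1992; -0.4357 0.6971 -0.5694]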